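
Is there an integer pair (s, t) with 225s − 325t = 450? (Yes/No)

Yes

By Bézout, 225s − 325t = 450 has integer solutions iff gcd(225, 325) | 450.
Euclid: 325 = 1·225 + 100; 225 = 2·100 + 25; 100 = 4·25 + 0. gcd = 25; 450 mod 25 = 0. Yes.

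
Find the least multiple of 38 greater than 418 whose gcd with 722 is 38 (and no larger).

456

Multiples of 38 above 418: 38·12, 38·13, … . Need the cofactor coprime to 722/38 = 19.
Checking s = 12, 13, … the first with gcd(s, 19) = 1 is s = 12, giving 456.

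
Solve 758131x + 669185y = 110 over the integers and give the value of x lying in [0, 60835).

52830

gcd(758131, 669185) = 11 (Euclid: 758131 = 1·669185 + 88946; 669185 = 7·88946 + 46563; 88946 = 1·46563 + 42383; 46563 = 1·42383 + 4180; 42383 = 10·4180 + 583; 4180 = 7·583 + 99; 583 = 5·99 + 88; 99 = 1·88 + 11; 88 = 8·11 + 0), and 11 | 110.
Extended Euclid: 758131·(-6884) + 669185·(7799) = 11. Scale by 10: x₀ = -68840.
General solution x = x₀ + 60835t; reducing mod 60835 gives x = 52830 (and y = -59852).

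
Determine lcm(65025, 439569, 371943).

120881475

65025 = 3² · 5² · 17²; 439569 = 3² · 13² · 17²; 371943 = 3² · 11 · 13 · 17²
lcm takes max exponent of each prime: 3² · 5² · 11 · 13² · 17² = 120881475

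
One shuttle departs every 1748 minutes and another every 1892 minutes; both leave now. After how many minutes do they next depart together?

1748 = 2² · 19 · 23; 1892 = 2² · 11 · 43
max exponents: 2² · 11 · 19 · 23 · 43 = 826804

826804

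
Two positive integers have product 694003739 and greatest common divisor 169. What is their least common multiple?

gcd·lcm = product, so lcm = 694003739/169 = 4106531.

4106531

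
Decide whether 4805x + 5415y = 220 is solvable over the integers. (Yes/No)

By Bézout, 4805x + 5415y = 220 has integer solutions iff gcd(4805, 5415) | 220.
Euclid: 5415 = 1·4805 + 610; 4805 = 7·610 + 535; 610 = 1·535 + 75; 535 = 7·75 + 10; 75 = 7·10 + 5; 10 = 2·5 + 0. gcd = 5; 220 mod 5 = 0. Yes.

Yes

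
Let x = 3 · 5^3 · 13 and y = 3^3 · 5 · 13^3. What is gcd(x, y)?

min exponent per shared prime: 3 · 5 · 13 = 195

195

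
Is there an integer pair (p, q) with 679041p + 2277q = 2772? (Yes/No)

Yes

By Bézout, 679041p + 2277q = 2772 has integer solutions iff gcd(679041, 2277) | 2772.
Euclid: 679041 = 298·2277 + 495; 2277 = 4·495 + 297; 495 = 1·297 + 198; 297 = 1·198 + 99; 198 = 2·99 + 0. gcd = 99; 2772 mod 99 = 0. Yes.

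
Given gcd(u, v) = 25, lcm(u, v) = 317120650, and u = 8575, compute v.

Using uv = gcd(u,v)·lcm(u,v) = 25·317120650 = 7928016250, we get v = 7928016250/8575 = 924550.

924550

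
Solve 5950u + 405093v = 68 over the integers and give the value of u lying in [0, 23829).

Euclid: 405093 = 68·5950 + 493; 5950 = 12·493 + 34; 493 = 14·34 + 17; 34 = 2·17 + 0 → gcd = 17; 68 = 17·4.
Back-substitution yields 5950·(-11506) + 405093·(169) = 17, so one solution is u = -11506·4 = -46024, v = 169·4 = 676.
Solutions in u differ by 405093/17 = 23829; the one in [0, 23829) is -46024 mod 23829 = 1634.

1634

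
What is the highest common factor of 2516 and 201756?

2516 = 2² · 17 · 37
201756 = 2² · 3 · 17 · 23 · 43
Common: 2² · 17 = 68

68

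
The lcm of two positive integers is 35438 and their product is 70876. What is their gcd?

gcd·lcm = product, so gcd = 70876/35438 = 2.

2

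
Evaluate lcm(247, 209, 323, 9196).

247 = 13 · 19; 209 = 11 · 19; 323 = 17 · 19; 9196 = 2² · 11² · 19
lcm takes max exponent of each prime: 2² · 11² · 13 · 17 · 19 = 2032316

2032316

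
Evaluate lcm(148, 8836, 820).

67021060

148 = 2² · 37; 8836 = 2² · 47²; 820 = 2² · 5 · 41
lcm takes max exponent of each prime: 2² · 5 · 37 · 41 · 47² = 67021060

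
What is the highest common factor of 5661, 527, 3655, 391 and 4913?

5661 = 3² · 17 · 37; 527 = 17 · 31; 3655 = 5 · 17 · 43; 391 = 17 · 23; 4913 = 17³
gcd takes min exponent of each prime: 17 = 17

17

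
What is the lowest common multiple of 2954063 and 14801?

121116583

gcd first: 2954063 = 199·14801 + 8664; 14801 = 1·8664 + 6137; 8664 = 1·6137 + 2527; 6137 = 2·2527 + 1083; 2527 = 2·1083 + 361; 1083 = 3·361 + 0 → gcd = 361
lcm = 2954063·14801/gcd = 43723086463/361 = 121116583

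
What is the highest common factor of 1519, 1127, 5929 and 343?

1519 = 7² · 31; 1127 = 7² · 23; 5929 = 7² · 11²; 343 = 7³
gcd takes min exponent of each prime: 7² = 49

49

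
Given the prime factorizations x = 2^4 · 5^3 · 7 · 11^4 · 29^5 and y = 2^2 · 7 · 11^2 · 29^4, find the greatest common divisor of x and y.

min exponent per shared prime: 2^2 · 7 · 11^2 · 29^4 = 2396268028

2396268028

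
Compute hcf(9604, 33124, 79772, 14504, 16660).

9604 = 2² · 7⁴; 33124 = 2² · 7² · 13²; 79772 = 2² · 7² · 11 · 37; 14504 = 2³ · 7² · 37; 16660 = 2² · 5 · 7² · 17
gcd takes min exponent of each prime: 2² · 7² = 196

196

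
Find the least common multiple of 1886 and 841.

1886 = 2 · 23 · 41; 841 = 29²
max exponents: 2 · 23 · 29² · 41 = 1586126

1586126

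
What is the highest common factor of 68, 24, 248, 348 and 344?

4

68 = 2² · 17; 24 = 2³ · 3; 248 = 2³ · 31; 348 = 2² · 3 · 29; 344 = 2³ · 43
gcd takes min exponent of each prime: 2² = 4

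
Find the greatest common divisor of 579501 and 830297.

169

Euclid: 830297 = 1·579501 + 250796; 579501 = 2·250796 + 77909; 250796 = 3·77909 + 17069; 77909 = 4·17069 + 9633; 17069 = 1·9633 + 7436; 9633 = 1·7436 + 2197; 7436 = 3·2197 + 845; 2197 = 2·845 + 507; 845 = 1·507 + 338; 507 = 1·338 + 169; 338 = 2·169 + 0. Last nonzero remainder: 169.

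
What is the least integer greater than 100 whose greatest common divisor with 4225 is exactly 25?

Multiples of 25 above 100: 25·5, 25·6, … . Need the cofactor coprime to 4225/25 = 169.
Checking s = 5, 6, … the first with gcd(s, 169) = 1 is s = 5, giving 125.

125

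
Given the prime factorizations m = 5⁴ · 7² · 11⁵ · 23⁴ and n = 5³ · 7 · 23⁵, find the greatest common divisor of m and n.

min exponent per shared prime: 5³ · 7 · 23⁴ = 244860875

244860875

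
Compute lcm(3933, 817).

gcd first: 3933 = 4·817 + 665; 817 = 1·665 + 152; 665 = 4·152 + 57; 152 = 2·57 + 38; 57 = 1·38 + 19; 38 = 2·19 + 0 → gcd = 19
lcm = 3933·817/gcd = 3213261/19 = 169119

169119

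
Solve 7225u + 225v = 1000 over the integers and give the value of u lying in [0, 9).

Euclid: 7225 = 32·225 + 25; 225 = 9·25 + 0 → gcd = 25; 1000 = 25·40.
Back-substitution yields 7225·(1) + 225·(-32) = 25, so one solution is u = 1·40 = 40, v = -32·40 = -1280.
Solutions in u differ by 225/25 = 9; the one in [0, 9) is 40 mod 9 = 4.

4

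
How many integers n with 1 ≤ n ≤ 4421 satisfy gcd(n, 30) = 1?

Prime factors of 30: 2, 3, 5. Count integers ≤ 4421 divisible by none of them.
By inclusion–exclusion: 4421 − ⌊4421/2⌋ − ⌊4421/3⌋ − ⌊4421/5⌋ + ⌊4421/6⌋ + ⌊4421/10⌋ + ⌊4421/15⌋ − ⌊4421/30⌋ = 1179.

1179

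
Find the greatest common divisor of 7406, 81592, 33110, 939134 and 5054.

gcd(7406, 81592): 81592 = 11·7406 + 126; 7406 = 58·126 + 98; 126 = 1·98 + 28; 98 = 3·28 + 14; 28 = 2·14 + 0 → 14
gcd(14, 33110): 33110 = 2365·14 + 0 → 14
gcd(14, 939134): 939134 = 67081·14 + 0 → 14
gcd(14, 5054): 5054 = 361·14 + 0 → 14

14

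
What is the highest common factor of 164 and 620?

4

Euclid: 620 = 3·164 + 128; 164 = 1·128 + 36; 128 = 3·36 + 20; 36 = 1·20 + 16; 20 = 1·16 + 4; 16 = 4·4 + 0. Last nonzero remainder: 4.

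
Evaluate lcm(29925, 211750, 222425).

46021956750

lcm(29925, 211750) = 29925·211750/gcd = 6336618750/175 = 36209250
lcm(36209250, 222425) = 36209250·222425/gcd = 8053842431250/175 = 46021956750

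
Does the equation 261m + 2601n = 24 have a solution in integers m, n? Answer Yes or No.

gcd(261, 2601): 2601 = 9·261 + 252; 261 = 1·252 + 9; 252 = 28·9 + 0 → 9
9 does not divide 24, so a solution does not exist.

No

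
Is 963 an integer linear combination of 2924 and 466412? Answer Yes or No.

gcd(2924, 466412): 466412 = 159·2924 + 1496; 2924 = 1·1496 + 1428; 1496 = 1·1428 + 68; 1428 = 21·68 + 0 → 68
68 does not divide 963, so a solution does not exist.

No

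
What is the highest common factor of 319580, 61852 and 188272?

319580 = 2² · 5 · 19 · 29²; 61852 = 2² · 7 · 47²; 188272 = 2⁴ · 7 · 41²
gcd takes min exponent of each prime: 2² = 4

4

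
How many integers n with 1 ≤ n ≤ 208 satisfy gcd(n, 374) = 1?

90

Prime factors of 374: 2, 11, 17. Count integers ≤ 208 divisible by none of them.
By inclusion–exclusion: 208 − ⌊208/2⌋ − ⌊208/11⌋ − ⌊208/17⌋ + ⌊208/22⌋ + ⌊208/34⌋ + ⌊208/187⌋ − ⌊208/374⌋ = 90.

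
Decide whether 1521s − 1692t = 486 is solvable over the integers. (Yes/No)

By Bézout, 1521s − 1692t = 486 has integer solutions iff gcd(1521, 1692) | 486.
Euclid: 1692 = 1·1521 + 171; 1521 = 8·171 + 153; 171 = 1·153 + 18; 153 = 8·18 + 9; 18 = 2·9 + 0. gcd = 9; 486 mod 9 = 0. Yes.

Yes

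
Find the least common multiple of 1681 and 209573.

1681 = 41²; 209573 = 7³ · 13 · 47
max exponents: 7³ · 13 · 41² · 47 = 352292213

352292213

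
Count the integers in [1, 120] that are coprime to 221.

104

221 = 13·17. Inclusion–exclusion on these primes:
120 − ⌊120/13⌋ − ⌊120/17⌋ + ⌊120/221⌋ = 104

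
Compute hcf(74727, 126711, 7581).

1083

74727 = 3² · 19² · 23; 126711 = 3³ · 13 · 19²; 7581 = 3 · 7 · 19²
gcd takes min exponent of each prime: 3 · 19² = 1083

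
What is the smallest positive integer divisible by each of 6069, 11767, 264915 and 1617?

lcm(6069, 11767) = 6069·11767/gcd = 71413923/7 = 10201989
lcm(10201989, 264915) = 10201989·264915/gcd = 2702659915935/21 = 128698091235
lcm(128698091235, 1617) = 128698091235·1617/gcd = 208104813526995/21 = 9909753025095

9909753025095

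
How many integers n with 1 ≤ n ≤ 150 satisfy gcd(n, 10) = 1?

Prime factors of 10: 2, 5. Count integers ≤ 150 divisible by none of them.
By inclusion–exclusion: 150 − ⌊150/2⌋ − ⌊150/5⌋ + ⌊150/10⌋ = 60.

60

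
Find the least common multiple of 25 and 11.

gcd first: 25 = 2·11 + 3; 11 = 3·3 + 2; 3 = 1·2 + 1; 2 = 2·1 + 0 → gcd = 1
lcm = 25·11/gcd = 275/1 = 275

275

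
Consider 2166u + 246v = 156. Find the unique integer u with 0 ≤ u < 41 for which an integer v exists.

gcd(2166, 246) = 6 (Euclid: 2166 = 8·246 + 198; 246 = 1·198 + 48; 198 = 4·48 + 6; 48 = 8·6 + 0), and 6 | 156.
Extended Euclid: 2166·(5) + 246·(-44) = 6. Scale by 26: u₀ = 130.
General solution u = u₀ + 41t; reducing mod 41 gives u = 7 (and v = -61).

7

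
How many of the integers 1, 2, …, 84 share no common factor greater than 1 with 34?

40

34 = 2·17. Inclusion–exclusion on these primes:
84 − ⌊84/2⌋ − ⌊84/17⌋ + ⌊84/34⌋ = 40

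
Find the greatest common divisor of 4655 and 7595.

4655 = 5 · 7² · 19
7595 = 5 · 7² · 31
Common: 5 · 7² = 245

245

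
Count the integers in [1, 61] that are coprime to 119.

Prime factors of 119: 7, 17. Count integers ≤ 61 divisible by none of them.
By inclusion–exclusion: 61 − ⌊61/7⌋ − ⌊61/17⌋ + ⌊61/119⌋ = 50.

50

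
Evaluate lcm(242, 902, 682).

242 = 2 · 11²; 902 = 2 · 11 · 41; 682 = 2 · 11 · 31
lcm takes max exponent of each prime: 2 · 11² · 31 · 41 = 307582

307582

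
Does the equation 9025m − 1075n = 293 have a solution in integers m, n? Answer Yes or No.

No

By Bézout, 9025m − 1075n = 293 has integer solutions iff gcd(9025, 1075) | 293.
Euclid: 9025 = 8·1075 + 425; 1075 = 2·425 + 225; 425 = 1·225 + 200; 225 = 1·200 + 25; 200 = 8·25 + 0. gcd = 25; 293 mod 25 = 18. No.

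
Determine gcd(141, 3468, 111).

gcd(141, 3468): 3468 = 24·141 + 84; 141 = 1·84 + 57; 84 = 1·57 + 27; 57 = 2·27 + 3; 27 = 9·3 + 0 → 3
gcd(3, 111): 111 = 37·3 + 0 → 3

3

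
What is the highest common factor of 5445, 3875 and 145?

5445 = 3² · 5 · 11²; 3875 = 5³ · 31; 145 = 5 · 29
gcd takes min exponent of each prime: 5 = 5

5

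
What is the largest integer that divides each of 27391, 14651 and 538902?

27391 = 7² · 13 · 43; 14651 = 7² · 13 · 23; 538902 = 2 · 3² · 7² · 13 · 47
gcd takes min exponent of each prime: 7² · 13 = 637

637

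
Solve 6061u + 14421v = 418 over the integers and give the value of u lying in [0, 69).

31

Reduce mod 14421: 6061u ≡ 418 (mod 14421). With g = gcd(6061, 14421) = 209 dividing 418, divide through: 29u ≡ 2 (mod 69).
Since gcd(29, 69) = 1, u ≡ 2·(29)⁻¹ ≡ 31 (mod 69). Smallest non-negative: 31.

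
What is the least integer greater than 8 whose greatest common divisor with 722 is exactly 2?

722 = 2·361. Any k with gcd(k, 722) = 2 is a multiple of 2, say 2s, with s coprime to 361.
Need s > 8/2, so s ≥ 5. First s ≥ 5 with gcd(s, 361) = 1 is s = 5. Thus k = 2·5 = 10.

10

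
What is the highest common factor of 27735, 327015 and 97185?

15

gcd(27735, 327015): 327015 = 11·27735 + 21930; 27735 = 1·21930 + 5805; 21930 = 3·5805 + 4515; 5805 = 1·4515 + 1290; 4515 = 3·1290 + 645; 1290 = 2·645 + 0 → 645
gcd(645, 97185): 97185 = 150·645 + 435; 645 = 1·435 + 210; 435 = 2·210 + 15; 210 = 14·15 + 0 → 15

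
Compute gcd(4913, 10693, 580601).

gcd(4913, 10693): 10693 = 2·4913 + 867; 4913 = 5·867 + 578; 867 = 1·578 + 289; 578 = 2·289 + 0 → 289
gcd(289, 580601): 580601 = 2009·289 + 0 → 289

289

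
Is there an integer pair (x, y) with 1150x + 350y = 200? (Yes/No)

Yes

By Bézout, 1150x + 350y = 200 has integer solutions iff gcd(1150, 350) | 200.
Euclid: 1150 = 3·350 + 100; 350 = 3·100 + 50; 100 = 2·50 + 0. gcd = 50; 200 mod 50 = 0. Yes.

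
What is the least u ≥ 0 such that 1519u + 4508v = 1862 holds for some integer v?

22

gcd(1519, 4508) = 49 (Euclid: 4508 = 2·1519 + 1470; 1519 = 1·1470 + 49; 1470 = 30·49 + 0), and 49 | 1862.
Extended Euclid: 1519·(3) + 4508·(-1) = 49. Scale by 38: u₀ = 114.
General solution u = u₀ + 92t; reducing mod 92 gives u = 22 (and v = -7).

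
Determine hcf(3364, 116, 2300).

4

3364 = 2² · 29²; 116 = 2² · 29; 2300 = 2² · 5² · 23
gcd takes min exponent of each prime: 2² = 4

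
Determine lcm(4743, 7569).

gcd first: 7569 = 1·4743 + 2826; 4743 = 1·2826 + 1917; 2826 = 1·1917 + 909; 1917 = 2·909 + 99; 909 = 9·99 + 18; 99 = 5·18 + 9; 18 = 2·9 + 0 → gcd = 9
lcm = 4743·7569/gcd = 35899767/9 = 3988863

3988863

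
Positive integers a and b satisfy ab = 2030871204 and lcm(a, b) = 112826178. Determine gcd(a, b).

From gcd × lcm = ab: gcd = 2030871204 / 112826178 = 18.

18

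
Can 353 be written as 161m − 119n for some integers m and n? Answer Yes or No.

No

By Bézout, 161m − 119n = 353 has integer solutions iff gcd(161, 119) | 353.
Euclid: 161 = 1·119 + 42; 119 = 2·42 + 35; 42 = 1·35 + 7; 35 = 5·7 + 0. gcd = 7; 353 mod 7 = 3. No.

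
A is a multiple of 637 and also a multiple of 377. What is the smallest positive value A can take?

637 = 7² · 13; 377 = 13 · 29
max exponents: 7² · 13 · 29 = 18473

18473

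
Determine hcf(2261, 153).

Euclid: 2261 = 14·153 + 119; 153 = 1·119 + 34; 119 = 3·34 + 17; 34 = 2·17 + 0. Last nonzero remainder: 17.

17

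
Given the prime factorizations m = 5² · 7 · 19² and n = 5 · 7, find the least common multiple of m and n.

63175

max exponent per prime: 5² · 7 · 19² = 63175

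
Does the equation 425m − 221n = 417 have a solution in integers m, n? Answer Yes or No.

By Bézout, 425m − 221n = 417 has integer solutions iff gcd(425, 221) | 417.
Euclid: 425 = 1·221 + 204; 221 = 1·204 + 17; 204 = 12·17 + 0. gcd = 17; 417 mod 17 = 9. No.

No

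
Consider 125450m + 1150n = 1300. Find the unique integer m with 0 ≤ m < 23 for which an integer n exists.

Reduce mod 1150: 125450m ≡ 1300 (mod 1150). With g = gcd(125450, 1150) = 50 dividing 1300, divide through: 2509m ≡ 26 (mod 23).
Since gcd(2509, 23) = 1, m ≡ 26·(2509)⁻¹ ≡ 13 (mod 23). Smallest non-negative: 13.

13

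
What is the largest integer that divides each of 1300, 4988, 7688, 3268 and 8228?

4

1300 = 2² · 5² · 13; 4988 = 2² · 29 · 43; 7688 = 2³ · 31²; 3268 = 2² · 19 · 43; 8228 = 2² · 11² · 17
gcd takes min exponent of each prime: 2² = 4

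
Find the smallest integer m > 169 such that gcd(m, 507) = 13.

507 = 13·39. Any m with gcd(m, 507) = 13 is a multiple of 13, say 13s, with s coprime to 39.
Need s > 169/13, so s ≥ 14. First s ≥ 14 with gcd(s, 39) = 1 is s = 14. Thus m = 13·14 = 182.

182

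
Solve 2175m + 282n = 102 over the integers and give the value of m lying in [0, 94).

44

Euclid: 2175 = 7·282 + 201; 282 = 1·201 + 81; 201 = 2·81 + 39; 81 = 2·39 + 3; 39 = 13·3 + 0 → gcd = 3; 102 = 3·34.
Back-substitution yields 2175·(-7) + 282·(54) = 3, so one solution is m = -7·34 = -238, n = 54·34 = 1836.
Solutions in m differ by 282/3 = 94; the one in [0, 94) is -238 mod 94 = 44.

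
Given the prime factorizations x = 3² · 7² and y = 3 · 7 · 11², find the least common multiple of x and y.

53361

max exponent per prime: 3² · 7² · 11² = 53361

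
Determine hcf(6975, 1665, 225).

6975 = 3² · 5² · 31; 1665 = 3² · 5 · 37; 225 = 3² · 5²
gcd takes min exponent of each prime: 3² · 5 = 45

45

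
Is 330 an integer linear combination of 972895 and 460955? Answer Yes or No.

Yes

gcd(972895, 460955): 972895 = 2·460955 + 50985; 460955 = 9·50985 + 2090; 50985 = 24·2090 + 825; 2090 = 2·825 + 440; 825 = 1·440 + 385; 440 = 1·385 + 55; 385 = 7·55 + 0 → 55
55 divides 330, so a solution exists.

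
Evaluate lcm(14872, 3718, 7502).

5071352

14872 = 2³ · 11 · 13²; 3718 = 2 · 11 · 13²; 7502 = 2 · 11² · 31
lcm takes max exponent of each prime: 2³ · 11² · 13² · 31 = 5071352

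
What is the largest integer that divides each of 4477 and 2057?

Euclid: 4477 = 2·2057 + 363; 2057 = 5·363 + 242; 363 = 1·242 + 121; 242 = 2·121 + 0. Last nonzero remainder: 121.

121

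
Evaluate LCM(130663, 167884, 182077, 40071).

630644592667908

130663 = 13 · 19 · 23²; 167884 = 2² · 19 · 47²; 182077 = 7 · 19 · 37²; 40071 = 3 · 19² · 37
lcm takes max exponent of each prime: 2² · 3 · 7 · 13 · 19² · 23² · 37² · 47² = 630644592667908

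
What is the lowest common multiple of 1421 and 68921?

gcd first: 68921 = 48·1421 + 713; 1421 = 1·713 + 708; 713 = 1·708 + 5; 708 = 141·5 + 3; 5 = 1·3 + 2; 3 = 1·2 + 1; 2 = 2·1 + 0 → gcd = 1
lcm = 1421·68921/gcd = 97936741/1 = 97936741

97936741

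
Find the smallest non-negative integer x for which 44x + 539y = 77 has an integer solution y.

Euclid: 539 = 12·44 + 11; 44 = 4·11 + 0 → gcd = 11; 77 = 11·7.
Back-substitution yields 44·(-12) + 539·(1) = 11, so one solution is x = -12·7 = -84, y = 1·7 = 7.
Solutions in x differ by 539/11 = 49; the one in [0, 49) is -84 mod 49 = 14.

14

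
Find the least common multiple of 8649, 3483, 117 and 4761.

23018439951

8649 = 3² · 31²; 3483 = 3⁴ · 43; 117 = 3² · 13; 4761 = 3² · 23²
lcm takes max exponent of each prime: 3⁴ · 13 · 23² · 31² · 43 = 23018439951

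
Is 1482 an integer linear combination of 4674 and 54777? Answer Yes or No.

Yes

gcd(4674, 54777): 54777 = 11·4674 + 3363; 4674 = 1·3363 + 1311; 3363 = 2·1311 + 741; 1311 = 1·741 + 570; 741 = 1·570 + 171; 570 = 3·171 + 57; 171 = 3·57 + 0 → 57
57 divides 1482, so a solution exists.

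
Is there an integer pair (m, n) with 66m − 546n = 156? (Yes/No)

Yes

By Bézout, 66m − 546n = 156 has integer solutions iff gcd(66, 546) | 156.
Euclid: 546 = 8·66 + 18; 66 = 3·18 + 12; 18 = 1·12 + 6; 12 = 2·6 + 0. gcd = 6; 156 mod 6 = 0. Yes.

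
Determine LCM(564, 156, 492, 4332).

564 = 2² · 3 · 47; 156 = 2² · 3 · 13; 492 = 2² · 3 · 41; 4332 = 2² · 3 · 19²
lcm takes max exponent of each prime: 2² · 3 · 13 · 19² · 41 · 47 = 108520932

108520932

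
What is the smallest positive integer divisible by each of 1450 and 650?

gcd first: 1450 = 2·650 + 150; 650 = 4·150 + 50; 150 = 3·50 + 0 → gcd = 50
lcm = 1450·650/gcd = 942500/50 = 18850

18850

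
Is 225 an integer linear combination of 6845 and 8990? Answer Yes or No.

Yes

gcd(6845, 8990): 8990 = 1·6845 + 2145; 6845 = 3·2145 + 410; 2145 = 5·410 + 95; 410 = 4·95 + 30; 95 = 3·30 + 5; 30 = 6·5 + 0 → 5
5 divides 225, so a solution exists.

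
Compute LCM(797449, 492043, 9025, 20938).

797449 = 19² · 47²; 492043 = 19² · 29 · 47; 9025 = 5² · 19²; 20938 = 2 · 19² · 29
lcm takes max exponent of each prime: 2 · 5² · 19² · 29 · 47² = 1156301050

1156301050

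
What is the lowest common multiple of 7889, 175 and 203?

lcm(7889, 175) = 7889·175/gcd = 1380575/7 = 197225
lcm(197225, 203) = 197225·203/gcd = 40036675/7 = 5719525

5719525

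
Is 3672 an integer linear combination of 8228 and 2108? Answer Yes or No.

gcd(8228, 2108): 8228 = 3·2108 + 1904; 2108 = 1·1904 + 204; 1904 = 9·204 + 68; 204 = 3·68 + 0 → 68
68 divides 3672, so a solution exists.

Yes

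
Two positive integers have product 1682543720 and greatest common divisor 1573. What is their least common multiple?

1069640

gcd·lcm = product, so lcm = 1682543720/1573 = 1069640.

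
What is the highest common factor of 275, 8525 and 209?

11

gcd(275, 8525): 8525 = 31·275 + 0 → 275
gcd(275, 209): 275 = 1·209 + 66; 209 = 3·66 + 11; 66 = 6·11 + 0 → 11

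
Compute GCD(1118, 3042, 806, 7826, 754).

26

gcd(1118, 3042): 3042 = 2·1118 + 806; 1118 = 1·806 + 312; 806 = 2·312 + 182; 312 = 1·182 + 130; 182 = 1·130 + 52; 130 = 2·52 + 26; 52 = 2·26 + 0 → 26
gcd(26, 806): 806 = 31·26 + 0 → 26
gcd(26, 7826): 7826 = 301·26 + 0 → 26
gcd(26, 754): 754 = 29·26 + 0 → 26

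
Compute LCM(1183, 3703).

625807

1183 = 7 · 13²; 3703 = 7 · 23²
max exponents: 7 · 13² · 23² = 625807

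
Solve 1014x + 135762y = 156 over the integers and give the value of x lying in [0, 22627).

gcd(1014, 135762) = 6 (Euclid: 135762 = 133·1014 + 900; 1014 = 1·900 + 114; 900 = 7·114 + 102; 114 = 1·102 + 12; 102 = 8·12 + 6; 12 = 2·6 + 0), and 6 | 156.
Extended Euclid: 1014·(-10711) + 135762·(80) = 6. Scale by 26: x₀ = -278486.
General solution x = x₀ + 22627t; reducing mod 22627 gives x = 15665 (and y = -117).

15665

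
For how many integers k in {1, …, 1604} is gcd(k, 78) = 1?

494

Prime factors of 78: 2, 3, 13. Count integers ≤ 1604 divisible by none of them.
By inclusion–exclusion: 1604 − ⌊1604/2⌋ − ⌊1604/3⌋ − ⌊1604/13⌋ + ⌊1604/6⌋ + ⌊1604/26⌋ + ⌊1604/39⌋ − ⌊1604/78⌋ = 494.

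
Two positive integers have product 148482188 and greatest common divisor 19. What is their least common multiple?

7814852

gcd·lcm = product, so lcm = 148482188/19 = 7814852.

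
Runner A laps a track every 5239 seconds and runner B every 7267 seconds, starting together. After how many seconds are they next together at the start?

5239 = 13² · 31; 7267 = 13² · 43
max exponents: 13² · 31 · 43 = 225277

225277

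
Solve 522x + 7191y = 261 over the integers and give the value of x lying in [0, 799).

Reduce mod 7191: 522x ≡ 261 (mod 7191). With g = gcd(522, 7191) = 9 dividing 261, divide through: 58x ≡ 29 (mod 799).
Since gcd(58, 799) = 1, x ≡ 29·(58)⁻¹ ≡ 400 (mod 799). Smallest non-negative: 400.

400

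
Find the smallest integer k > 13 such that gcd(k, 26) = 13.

Multiples of 13 above 13: 13·2, 13·3, … . Need the cofactor coprime to 26/13 = 2.
Checking s = 2, 3, … the first with gcd(s, 2) = 1 is s = 3, giving 39.

39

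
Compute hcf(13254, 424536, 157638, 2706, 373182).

13254 = 2 · 3 · 47²; 424536 = 2³ · 3 · 7² · 19²; 157638 = 2 · 3 · 13 · 43 · 47; 2706 = 2 · 3 · 11 · 41; 373182 = 2 · 3 · 37 · 41²
gcd takes min exponent of each prime: 2 · 3 = 6

6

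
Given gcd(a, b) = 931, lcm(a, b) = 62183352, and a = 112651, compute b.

Using ab = gcd(a,b)·lcm(a,b) = 931·62183352 = 57892700712, we get b = 57892700712/112651 = 513912.

513912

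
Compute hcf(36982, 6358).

36982 = 2 · 11 · 41²
6358 = 2 · 11 · 17²
Common: 2 · 11 = 22

22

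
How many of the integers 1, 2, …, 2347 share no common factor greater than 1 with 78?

723

78 = 2·3·13. Inclusion–exclusion on these primes:
2347 − ⌊2347/2⌋ − ⌊2347/3⌋ − ⌊2347/13⌋ + ⌊2347/6⌋ + ⌊2347/26⌋ + ⌊2347/39⌋ − ⌊2347/78⌋ = 723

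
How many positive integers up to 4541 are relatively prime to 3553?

Prime factors of 3553: 11, 17, 19. Count integers ≤ 4541 divisible by none of them.
By inclusion–exclusion: 4541 − ⌊4541/11⌋ − ⌊4541/17⌋ − ⌊4541/19⌋ + ⌊4541/187⌋ + ⌊4541/209⌋ + ⌊4541/323⌋ − ⌊4541/3553⌋ = 3681.

3681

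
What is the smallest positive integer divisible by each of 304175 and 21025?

304175 = 5² · 23³; 21025 = 5² · 29²
max exponents: 5² · 23³ · 29² = 255811175

255811175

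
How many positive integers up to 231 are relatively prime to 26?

26 = 2·13. Inclusion–exclusion on these primes:
231 − ⌊231/2⌋ − ⌊231/13⌋ + ⌊231/26⌋ = 107

107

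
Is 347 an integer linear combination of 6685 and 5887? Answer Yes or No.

No

By Bézout, 6685u − 5887v = 347 has integer solutions iff gcd(6685, 5887) | 347.
Euclid: 6685 = 1·5887 + 798; 5887 = 7·798 + 301; 798 = 2·301 + 196; 301 = 1·196 + 105; 196 = 1·105 + 91; 105 = 1·91 + 14; 91 = 6·14 + 7; 14 = 2·7 + 0. gcd = 7; 347 mod 7 = 4. No.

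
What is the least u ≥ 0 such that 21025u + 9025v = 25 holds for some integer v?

270

Reduce mod 9025: 21025u ≡ 25 (mod 9025). With g = gcd(21025, 9025) = 25 dividing 25, divide through: 841u ≡ 1 (mod 361).
Since gcd(841, 361) = 1, u ≡ 1·(841)⁻¹ ≡ 270 (mod 361). Smallest non-negative: 270.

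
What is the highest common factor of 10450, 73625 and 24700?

475

gcd(10450, 73625): 73625 = 7·10450 + 475; 10450 = 22·475 + 0 → 475
gcd(475, 24700): 24700 = 52·475 + 0 → 475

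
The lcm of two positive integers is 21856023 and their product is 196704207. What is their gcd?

9

gcd·lcm = product, so gcd = 196704207/21856023 = 9.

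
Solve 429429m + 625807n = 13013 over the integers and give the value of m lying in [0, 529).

Euclid: 625807 = 1·429429 + 196378; 429429 = 2·196378 + 36673; 196378 = 5·36673 + 13013; 36673 = 2·13013 + 10647; 13013 = 1·10647 + 2366; 10647 = 4·2366 + 1183; 2366 = 2·1183 + 0 → gcd = 1183; 13013 = 1183·11.
Back-substitution yields 429429·(239) + 625807·(-164) = 1183, so one solution is m = 239·11 = 2629, n = -164·11 = -1804.
Solutions in m differ by 625807/1183 = 529; the one in [0, 529) is 2629 mod 529 = 513.

513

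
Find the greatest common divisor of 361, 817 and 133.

19

gcd(361, 817): 817 = 2·361 + 95; 361 = 3·95 + 76; 95 = 1·76 + 19; 76 = 4·19 + 0 → 19
gcd(19, 133): 133 = 7·19 + 0 → 19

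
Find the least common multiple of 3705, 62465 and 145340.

3705 = 3 · 5 · 13 · 19; 62465 = 5 · 13 · 31²; 145340 = 2² · 5 · 13² · 43
lcm takes max exponent of each prime: 2² · 3 · 5 · 13² · 19 · 31² · 43 = 7961289180

7961289180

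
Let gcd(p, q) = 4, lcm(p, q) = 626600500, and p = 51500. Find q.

p·q = gcd·lcm = 4·626600500 = 2506402000, so q = 2506402000/51500 = 48668.

48668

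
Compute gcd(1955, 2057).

17

Euclid: 2057 = 1·1955 + 102; 1955 = 19·102 + 17; 102 = 6·17 + 0. Last nonzero remainder: 17.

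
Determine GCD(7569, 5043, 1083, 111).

3

gcd(7569, 5043): 7569 = 1·5043 + 2526; 5043 = 1·2526 + 2517; 2526 = 1·2517 + 9; 2517 = 279·9 + 6; 9 = 1·6 + 3; 6 = 2·3 + 0 → 3
gcd(3, 1083): 1083 = 361·3 + 0 → 3
gcd(3, 111): 111 = 37·3 + 0 → 3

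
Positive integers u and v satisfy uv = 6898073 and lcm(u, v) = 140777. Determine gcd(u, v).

49

gcd·lcm = product, so gcd = 6898073/140777 = 49.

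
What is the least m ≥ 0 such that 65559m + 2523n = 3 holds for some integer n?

194

Euclid: 65559 = 25·2523 + 2484; 2523 = 1·2484 + 39; 2484 = 63·39 + 27; 39 = 1·27 + 12; 27 = 2·12 + 3; 12 = 4·3 + 0 → gcd = 3; 3 = 3·1.
Back-substitution yields 65559·(194) + 2523·(-5041) = 3, so one solution is m = 194·1 = 194, n = -5041·1 = -5041.
Solutions in m differ by 2523/3 = 841; the one in [0, 841) is 194 mod 841 = 194.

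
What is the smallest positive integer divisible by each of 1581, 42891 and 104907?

1581 = 3 · 17 · 31; 42891 = 3 · 17 · 29²; 104907 = 3 · 11² · 17²
lcm takes max exponent of each prime: 3 · 11² · 17² · 29² · 31 = 2735030397

2735030397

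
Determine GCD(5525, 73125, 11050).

325

5525 = 5² · 13 · 17; 73125 = 3² · 5⁴ · 13; 11050 = 2 · 5² · 13 · 17
gcd takes min exponent of each prime: 5² · 13 = 325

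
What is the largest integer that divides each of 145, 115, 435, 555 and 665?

5

145 = 5 · 29; 115 = 5 · 23; 435 = 3 · 5 · 29; 555 = 3 · 5 · 37; 665 = 5 · 7 · 19
gcd takes min exponent of each prime: 5 = 5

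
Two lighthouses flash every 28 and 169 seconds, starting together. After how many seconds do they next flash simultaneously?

4732

gcd first: 169 = 6·28 + 1; 28 = 28·1 + 0 → gcd = 1
lcm = 28·169/gcd = 4732/1 = 4732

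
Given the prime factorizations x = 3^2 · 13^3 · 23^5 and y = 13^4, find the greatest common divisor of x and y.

2197

min exponent per shared prime: 13^3 = 2197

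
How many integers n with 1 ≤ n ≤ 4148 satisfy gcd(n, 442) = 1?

Prime factors of 442: 2, 13, 17. Count integers ≤ 4148 divisible by none of them.
By inclusion–exclusion: 4148 − ⌊4148/2⌋ − ⌊4148/13⌋ − ⌊4148/17⌋ + ⌊4148/26⌋ + ⌊4148/34⌋ + ⌊4148/221⌋ − ⌊4148/442⌋ = 1801.

1801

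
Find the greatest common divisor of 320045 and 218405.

605

320045 = 5 · 11² · 23²
218405 = 5 · 11² · 19²
Common: 5 · 11² = 605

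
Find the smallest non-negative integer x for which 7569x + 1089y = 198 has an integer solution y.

77

Euclid: 7569 = 6·1089 + 1035; 1089 = 1·1035 + 54; 1035 = 19·54 + 9; 54 = 6·9 + 0 → gcd = 9; 198 = 9·22.
Back-substitution yields 7569·(20) + 1089·(-139) = 9, so one solution is x = 20·22 = 440, y = -139·22 = -3058.
Solutions in x differ by 1089/9 = 121; the one in [0, 121) is 440 mod 121 = 77.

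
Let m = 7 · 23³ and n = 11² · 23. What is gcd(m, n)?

min exponent per shared prime: 23 = 23

23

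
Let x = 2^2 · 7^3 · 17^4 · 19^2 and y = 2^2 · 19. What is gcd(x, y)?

76

min exponent per shared prime: 2^2 · 19 = 76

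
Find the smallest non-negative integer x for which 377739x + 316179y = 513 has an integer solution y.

1094

Reduce mod 316179: 377739x ≡ 513 (mod 316179). With g = gcd(377739, 316179) = 171 dividing 513, divide through: 2209x ≡ 3 (mod 1849).
Since gcd(2209, 1849) = 1, x ≡ 3·(2209)⁻¹ ≡ 1094 (mod 1849). Smallest non-negative: 1094.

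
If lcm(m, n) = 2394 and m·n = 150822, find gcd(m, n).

63

From gcd × lcm = mn: gcd = 150822 / 2394 = 63.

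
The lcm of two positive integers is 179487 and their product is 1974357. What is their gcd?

gcd·lcm = product, so gcd = 1974357/179487 = 11.

11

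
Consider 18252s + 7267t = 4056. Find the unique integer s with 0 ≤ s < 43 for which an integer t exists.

5

Euclid: 18252 = 2·7267 + 3718; 7267 = 1·3718 + 3549; 3718 = 1·3549 + 169; 3549 = 21·169 + 0 → gcd = 169; 4056 = 169·24.
Back-substitution yields 18252·(2) + 7267·(-5) = 169, so one solution is s = 2·24 = 48, t = -5·24 = -120.
Solutions in s differ by 7267/169 = 43; the one in [0, 43) is 48 mod 43 = 5.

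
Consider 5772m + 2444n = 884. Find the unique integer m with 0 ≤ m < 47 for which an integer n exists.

1

Reduce mod 2444: 5772m ≡ 884 (mod 2444). With g = gcd(5772, 2444) = 52 dividing 884, divide through: 111m ≡ 17 (mod 47).
Since gcd(111, 47) = 1, m ≡ 17·(111)⁻¹ ≡ 1 (mod 47). Smallest non-negative: 1.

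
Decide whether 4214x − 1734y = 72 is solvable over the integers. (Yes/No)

By Bézout, 4214x − 1734y = 72 has integer solutions iff gcd(4214, 1734) | 72.
Euclid: 4214 = 2·1734 + 746; 1734 = 2·746 + 242; 746 = 3·242 + 20; 242 = 12·20 + 2; 20 = 10·2 + 0. gcd = 2; 72 mod 2 = 0. Yes.

Yes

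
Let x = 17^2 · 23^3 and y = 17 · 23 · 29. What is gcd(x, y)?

391

min exponent per shared prime: 17 · 23 = 391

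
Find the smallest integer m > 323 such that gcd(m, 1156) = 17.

1156 = 17·68. Any m with gcd(m, 1156) = 17 is a multiple of 17, say 17s, with s coprime to 68.
Need s > 323/17, so s ≥ 20. First s ≥ 20 with gcd(s, 68) = 1 is s = 21. Thus m = 17·21 = 357.

357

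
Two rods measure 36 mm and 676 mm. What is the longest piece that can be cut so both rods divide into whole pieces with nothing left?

4

Euclid: 676 = 18·36 + 28; 36 = 1·28 + 8; 28 = 3·8 + 4; 8 = 2·4 + 0. Last nonzero remainder: 4.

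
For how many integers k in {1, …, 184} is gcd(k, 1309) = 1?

135

Prime factors of 1309: 7, 11, 17. Count integers ≤ 184 divisible by none of them.
By inclusion–exclusion: 184 − ⌊184/7⌋ − ⌊184/11⌋ − ⌊184/17⌋ + ⌊184/77⌋ + ⌊184/119⌋ + ⌊184/187⌋ − ⌊184/1309⌋ = 135.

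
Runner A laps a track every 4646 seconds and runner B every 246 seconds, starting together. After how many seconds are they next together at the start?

571458

gcd first: 4646 = 18·246 + 218; 246 = 1·218 + 28; 218 = 7·28 + 22; 28 = 1·22 + 6; 22 = 3·6 + 4; 6 = 1·4 + 2; 4 = 2·2 + 0 → gcd = 2
lcm = 4646·246/gcd = 1142916/2 = 571458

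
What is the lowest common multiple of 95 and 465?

8835

95 = 5 · 19; 465 = 3 · 5 · 31
max exponents: 3 · 5 · 19 · 31 = 8835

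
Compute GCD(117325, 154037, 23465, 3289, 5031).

13

117325 = 5² · 13 · 19²; 154037 = 13 · 17² · 41; 23465 = 5 · 13 · 19²; 3289 = 11 · 13 · 23; 5031 = 3² · 13 · 43
gcd takes min exponent of each prime: 13 = 13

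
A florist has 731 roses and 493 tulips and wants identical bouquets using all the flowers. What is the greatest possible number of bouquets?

731 = 17 · 43
493 = 17 · 29
Common: 17 = 17

17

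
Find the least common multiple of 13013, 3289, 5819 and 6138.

3841203366

13013 = 7 · 11 · 13²; 3289 = 11 · 13 · 23; 5819 = 11 · 23²; 6138 = 2 · 3² · 11 · 31
lcm takes max exponent of each prime: 2 · 3² · 7 · 11 · 13² · 23² · 31 = 3841203366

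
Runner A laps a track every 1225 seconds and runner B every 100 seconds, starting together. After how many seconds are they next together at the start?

1225 = 5² · 7²; 100 = 2² · 5²
max exponents: 2² · 5² · 7² = 4900

4900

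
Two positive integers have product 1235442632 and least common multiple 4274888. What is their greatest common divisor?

289

gcd·lcm = product, so gcd = 1235442632/4274888 = 289.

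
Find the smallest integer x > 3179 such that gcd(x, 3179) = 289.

Multiples of 289 above 3179: 289·12, 289·13, … . Need the cofactor coprime to 3179/289 = 11.
Checking s = 12, 13, … the first with gcd(s, 11) = 1 is s = 12, giving 3468.

3468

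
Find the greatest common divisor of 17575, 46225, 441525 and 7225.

25

gcd(17575, 46225): 46225 = 2·17575 + 11075; 17575 = 1·11075 + 6500; 11075 = 1·6500 + 4575; 6500 = 1·4575 + 1925; 4575 = 2·1925 + 725; 1925 = 2·725 + 475; 725 = 1·475 + 250; 475 = 1·250 + 225; 250 = 1·225 + 25; 225 = 9·25 + 0 → 25
gcd(25, 441525): 441525 = 17661·25 + 0 → 25
gcd(25, 7225): 7225 = 289·25 + 0 → 25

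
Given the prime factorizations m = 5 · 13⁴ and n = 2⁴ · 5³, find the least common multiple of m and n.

57122000

max exponent per prime: 2⁴ · 5³ · 13⁴ = 57122000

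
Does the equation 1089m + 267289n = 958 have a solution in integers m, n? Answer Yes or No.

By Bézout, 1089m + 267289n = 958 has integer solutions iff gcd(1089, 267289) | 958.
Euclid: 267289 = 245·1089 + 484; 1089 = 2·484 + 121; 484 = 4·121 + 0. gcd = 121; 958 mod 121 = 111. No.

No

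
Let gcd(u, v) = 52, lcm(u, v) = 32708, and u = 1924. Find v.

Using uv = gcd(u,v)·lcm(u,v) = 52·32708 = 1700816, we get v = 1700816/1924 = 884.

884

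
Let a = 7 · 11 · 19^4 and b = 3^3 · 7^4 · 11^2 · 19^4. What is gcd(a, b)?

min exponent per shared prime: 7 · 11 · 19^4 = 10034717

10034717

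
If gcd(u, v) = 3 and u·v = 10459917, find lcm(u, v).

gcd·lcm = product, so lcm = 10459917/3 = 3486639.

3486639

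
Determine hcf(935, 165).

55

935 = 5 · 11 · 17
165 = 3 · 5 · 11
Common: 5 · 11 = 55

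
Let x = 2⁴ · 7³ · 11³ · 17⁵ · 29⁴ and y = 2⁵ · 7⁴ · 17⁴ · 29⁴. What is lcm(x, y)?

max exponent per prime: 2⁵ · 7⁴ · 11³ · 17⁵ · 29⁴ = 102696771862711367264

102696771862711367264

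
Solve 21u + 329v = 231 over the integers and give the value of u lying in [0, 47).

11

Euclid: 329 = 15·21 + 14; 21 = 1·14 + 7; 14 = 2·7 + 0 → gcd = 7; 231 = 7·33.
Back-substitution yields 21·(16) + 329·(-1) = 7, so one solution is u = 16·33 = 528, v = -1·33 = -33.
Solutions in u differ by 329/7 = 47; the one in [0, 47) is 528 mod 47 = 11.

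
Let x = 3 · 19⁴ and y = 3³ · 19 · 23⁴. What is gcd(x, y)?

min exponent per shared prime: 3 · 19 = 57

57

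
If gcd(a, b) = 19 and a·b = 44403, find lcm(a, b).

2337

Since gcd(a,b)·lcm(a,b) = ab, lcm = 44403/19 = 2337.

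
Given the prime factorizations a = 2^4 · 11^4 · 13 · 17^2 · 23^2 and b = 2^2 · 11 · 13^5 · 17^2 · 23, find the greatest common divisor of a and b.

min exponent per shared prime: 2^2 · 11 · 13 · 17^2 · 23 = 3802084

3802084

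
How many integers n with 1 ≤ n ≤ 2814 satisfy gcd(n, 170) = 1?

Prime factors of 170: 2, 5, 17. Count integers ≤ 2814 divisible by none of them.
By inclusion–exclusion: 2814 − ⌊2814/2⌋ − ⌊2814/5⌋ − ⌊2814/17⌋ + ⌊2814/10⌋ + ⌊2814/34⌋ + ⌊2814/85⌋ − ⌊2814/170⌋ = 1060.

1060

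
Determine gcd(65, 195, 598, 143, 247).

gcd(65, 195): 195 = 3·65 + 0 → 65
gcd(65, 598): 598 = 9·65 + 13; 65 = 5·13 + 0 → 13
gcd(13, 143): 143 = 11·13 + 0 → 13
gcd(13, 247): 247 = 19·13 + 0 → 13

13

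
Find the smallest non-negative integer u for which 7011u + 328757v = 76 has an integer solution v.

Reduce mod 328757: 7011u ≡ 76 (mod 328757). With g = gcd(7011, 328757) = 19 dividing 76, divide through: 369u ≡ 4 (mod 17303).
Since gcd(369, 17303) = 1, u ≡ 4·(369)⁻¹ ≡ 1735 (mod 17303). Smallest non-negative: 1735.

1735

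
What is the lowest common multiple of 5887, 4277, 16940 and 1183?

lcm(5887, 4277) = 5887·4277/gcd = 25178699/7 = 3596957
lcm(3596957, 16940) = 3596957·16940/gcd = 60932451580/7 = 8704635940
lcm(8704635940, 1183) = 8704635940·1183/gcd = 10297584317020/91 = 113160267220

113160267220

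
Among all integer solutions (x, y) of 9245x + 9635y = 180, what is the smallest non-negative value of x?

gcd(9245, 9635) = 5 (Euclid: 9635 = 1·9245 + 390; 9245 = 23·390 + 275; 390 = 1·275 + 115; 275 = 2·115 + 45; 115 = 2·45 + 25; 45 = 1·25 + 20; 25 = 1·20 + 5; 20 = 4·5 + 0), and 5 | 180.
Extended Euclid: 9245·(-420) + 9635·(403) = 5. Scale by 36: x₀ = -15120.
General solution x = x₀ + 1927t; reducing mod 1927 gives x = 296 (and y = -284).

296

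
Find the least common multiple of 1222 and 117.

10998

1222 = 2 · 13 · 47; 117 = 3² · 13
max exponents: 2 · 3² · 13 · 47 = 10998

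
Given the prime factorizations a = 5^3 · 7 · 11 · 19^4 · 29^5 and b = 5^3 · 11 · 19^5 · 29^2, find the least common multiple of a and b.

max exponent per prime: 5^3 · 7 · 11 · 19^5 · 29^5 = 488830991954603375

488830991954603375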